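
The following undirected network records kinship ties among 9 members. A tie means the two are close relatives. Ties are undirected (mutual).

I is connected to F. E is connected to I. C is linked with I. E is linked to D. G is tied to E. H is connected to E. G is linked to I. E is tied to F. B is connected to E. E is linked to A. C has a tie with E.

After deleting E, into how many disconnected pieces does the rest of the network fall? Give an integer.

5

Without E, the remaining ties split the others into: {C, F, G, I}; {B}; {A}; {H}; {D}.
That's 5 separate components.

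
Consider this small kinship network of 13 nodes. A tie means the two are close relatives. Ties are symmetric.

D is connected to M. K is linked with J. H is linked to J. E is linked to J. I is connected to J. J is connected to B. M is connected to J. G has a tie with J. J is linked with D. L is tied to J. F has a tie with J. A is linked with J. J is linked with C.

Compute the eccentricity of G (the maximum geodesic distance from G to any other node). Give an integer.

Distances from G: A:2, B:2, C:2, D:2, E:2, F:2, H:2, I:2, J:1, K:2, L:2, M:2.
The largest is 2 (to D, I, F, E, B, C, L, M, A, H, and K), so the eccentricity of G is 2.

2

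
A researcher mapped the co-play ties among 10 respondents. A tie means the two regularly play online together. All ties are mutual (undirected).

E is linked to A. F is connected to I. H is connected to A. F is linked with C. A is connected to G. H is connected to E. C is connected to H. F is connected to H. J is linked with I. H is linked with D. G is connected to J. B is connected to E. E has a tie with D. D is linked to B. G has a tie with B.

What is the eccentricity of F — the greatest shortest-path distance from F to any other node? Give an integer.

Distances from F: A:2, B:3, C:1, D:2, E:2, G:3, H:1, I:1, J:2.
The largest is 3 (to G and B), so the eccentricity of F is 3.

3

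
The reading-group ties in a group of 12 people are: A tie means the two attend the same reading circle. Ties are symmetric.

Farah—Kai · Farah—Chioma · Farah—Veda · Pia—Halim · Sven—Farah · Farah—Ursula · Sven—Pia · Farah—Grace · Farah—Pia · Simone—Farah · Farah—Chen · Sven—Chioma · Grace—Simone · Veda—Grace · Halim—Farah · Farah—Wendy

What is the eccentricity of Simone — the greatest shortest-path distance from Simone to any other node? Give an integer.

Distances from Simone: Chen:2, Chioma:2, Farah:1, Grace:1, Halim:2, Kai:2, Pia:2, Sven:2, Ursula:2, Veda:2, Wendy:2.
The largest is 2 (to Sven, Kai, Veda, Pia, Wendy, Chioma, Halim, Ursula, and Chen), so the eccentricity of Simone is 2.

2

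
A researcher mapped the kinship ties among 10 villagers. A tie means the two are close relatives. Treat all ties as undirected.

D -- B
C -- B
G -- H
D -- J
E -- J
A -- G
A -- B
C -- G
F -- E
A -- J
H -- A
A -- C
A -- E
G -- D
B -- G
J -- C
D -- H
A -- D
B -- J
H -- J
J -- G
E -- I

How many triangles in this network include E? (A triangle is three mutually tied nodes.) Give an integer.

E's neighbors: A, F, I, and J.
Neighbor pairs that are themselves tied: E–A–J. Each forms one triangle with E, for 1 in total.

1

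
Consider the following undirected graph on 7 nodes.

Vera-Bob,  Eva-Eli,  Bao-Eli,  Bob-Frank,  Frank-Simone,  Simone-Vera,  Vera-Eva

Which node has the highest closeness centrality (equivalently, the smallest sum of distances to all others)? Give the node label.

Vera

Farness (sum of distances to all others) for each node — Bao:19, Bob:13, Eli:14, Eva:11, Frank:16, Simone:13, Vera:10.
The smallest farness is 10, for Vera, so Vera has the highest closeness.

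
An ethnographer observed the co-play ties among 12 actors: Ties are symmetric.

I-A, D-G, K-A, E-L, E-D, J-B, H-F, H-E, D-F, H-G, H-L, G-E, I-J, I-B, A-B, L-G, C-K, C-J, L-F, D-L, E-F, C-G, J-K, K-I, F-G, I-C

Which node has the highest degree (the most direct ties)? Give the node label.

G

Degrees — A:3, B:3, C:4, D:4, E:5, F:5, G:6, H:4, I:5, J:4, K:4, L:5.
The maximum is 6, attained only by G.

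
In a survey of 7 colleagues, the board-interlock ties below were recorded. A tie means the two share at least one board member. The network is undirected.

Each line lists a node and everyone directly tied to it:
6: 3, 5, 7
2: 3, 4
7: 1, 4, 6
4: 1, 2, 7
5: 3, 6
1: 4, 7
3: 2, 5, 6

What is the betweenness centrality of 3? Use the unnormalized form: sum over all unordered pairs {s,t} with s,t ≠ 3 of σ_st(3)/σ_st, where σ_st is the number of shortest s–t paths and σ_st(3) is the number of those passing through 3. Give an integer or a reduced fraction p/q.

5/2

Pairs whose geodesics pass through 3 — 5–4: 1/2; 5–2: 1; 6–2: 1.
All other pairs contribute 0.
Summing the contributions gives betweenness(3) = 5/2.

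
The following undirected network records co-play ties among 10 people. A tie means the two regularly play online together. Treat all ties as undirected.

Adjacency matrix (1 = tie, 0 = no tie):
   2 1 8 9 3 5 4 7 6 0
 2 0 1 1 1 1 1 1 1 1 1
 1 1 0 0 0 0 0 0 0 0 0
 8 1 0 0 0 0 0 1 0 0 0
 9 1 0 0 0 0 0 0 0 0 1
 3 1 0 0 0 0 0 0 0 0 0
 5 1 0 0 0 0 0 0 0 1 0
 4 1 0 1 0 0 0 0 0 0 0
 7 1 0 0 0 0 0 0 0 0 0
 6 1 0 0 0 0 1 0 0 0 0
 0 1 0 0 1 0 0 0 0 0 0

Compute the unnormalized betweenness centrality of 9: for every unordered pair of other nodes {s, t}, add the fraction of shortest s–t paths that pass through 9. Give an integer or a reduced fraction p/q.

No shortest path between any pair of other nodes passes through 9.
Summing the contributions gives betweenness(9) = 0.

0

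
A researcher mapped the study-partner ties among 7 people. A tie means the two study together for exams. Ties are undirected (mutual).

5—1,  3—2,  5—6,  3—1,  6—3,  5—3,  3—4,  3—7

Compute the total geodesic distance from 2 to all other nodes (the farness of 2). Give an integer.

Distances from 2: 1:2, 3:1, 4:2, 5:2, 6:2, 7:2.
Sum = 2 + 1 + 2 + 2 + 2 + 2 = 11.

11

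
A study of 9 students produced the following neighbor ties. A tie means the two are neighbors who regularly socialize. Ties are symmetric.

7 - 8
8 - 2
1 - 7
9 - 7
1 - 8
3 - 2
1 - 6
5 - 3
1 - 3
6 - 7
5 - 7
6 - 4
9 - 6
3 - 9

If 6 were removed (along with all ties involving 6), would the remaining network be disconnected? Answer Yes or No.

Yes

Removing 6 leaves {1, 2, 3, 5, 7, 8, and 9} with no path to {4}, so the network splits into 2 components. 6 is a cut vertex.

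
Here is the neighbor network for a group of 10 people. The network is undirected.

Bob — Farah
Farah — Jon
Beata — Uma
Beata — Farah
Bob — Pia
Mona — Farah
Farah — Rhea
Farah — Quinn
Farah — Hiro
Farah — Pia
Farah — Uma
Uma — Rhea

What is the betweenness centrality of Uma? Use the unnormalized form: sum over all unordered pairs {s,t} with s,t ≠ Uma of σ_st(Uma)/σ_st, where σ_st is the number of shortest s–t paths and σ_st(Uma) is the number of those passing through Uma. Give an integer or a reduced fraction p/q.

Pairs whose geodesics pass through Uma — Rhea–Beata: 1/2.
All other pairs contribute 0.
Summing the contributions gives betweenness(Uma) = 1/2.

1/2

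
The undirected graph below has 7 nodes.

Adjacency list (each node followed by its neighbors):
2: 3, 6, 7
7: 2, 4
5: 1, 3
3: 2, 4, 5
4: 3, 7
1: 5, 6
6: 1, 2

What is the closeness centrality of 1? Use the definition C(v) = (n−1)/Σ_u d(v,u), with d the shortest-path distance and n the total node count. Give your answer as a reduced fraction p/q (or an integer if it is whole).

1/2

Distances from 1: 2:2, 3:2, 4:3, 5:1, 6:1, 7:3. Sum = 12.
n = 7, so closeness = 6/12 = 1/2.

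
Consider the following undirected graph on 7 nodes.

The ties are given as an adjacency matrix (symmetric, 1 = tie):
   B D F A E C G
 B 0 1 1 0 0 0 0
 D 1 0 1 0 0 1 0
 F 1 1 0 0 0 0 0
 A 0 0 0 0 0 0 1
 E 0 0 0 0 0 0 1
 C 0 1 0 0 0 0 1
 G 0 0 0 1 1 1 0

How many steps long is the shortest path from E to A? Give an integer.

2

One shortest route is E – G – A, which uses 2 edges, and E and A are not directly tied, so nothing shorter exists. So d(E,A) = 2.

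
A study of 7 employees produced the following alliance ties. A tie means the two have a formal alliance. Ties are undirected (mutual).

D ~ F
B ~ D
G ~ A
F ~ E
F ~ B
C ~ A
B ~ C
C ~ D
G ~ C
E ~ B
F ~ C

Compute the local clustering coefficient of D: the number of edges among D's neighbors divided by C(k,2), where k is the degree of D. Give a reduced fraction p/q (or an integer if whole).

1

D's neighbors: B, C, and F (k = 3).
Possible neighbor pairs: C(3,2) = 3. Edges among them: B–C, B–F, C–F → e = 3.
Clustering(D) = 3/3 = 1.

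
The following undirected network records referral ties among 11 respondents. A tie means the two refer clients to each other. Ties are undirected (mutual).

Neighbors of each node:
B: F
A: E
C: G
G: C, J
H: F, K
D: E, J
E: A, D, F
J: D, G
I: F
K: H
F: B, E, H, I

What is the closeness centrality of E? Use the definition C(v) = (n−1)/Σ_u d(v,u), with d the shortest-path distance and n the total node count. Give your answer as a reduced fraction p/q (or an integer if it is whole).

Distances from E: A:1, B:2, C:4, D:1, F:1, G:3, H:2, I:2, J:2, K:3. Sum = 21.
n = 11, so closeness = 10/21.

10/21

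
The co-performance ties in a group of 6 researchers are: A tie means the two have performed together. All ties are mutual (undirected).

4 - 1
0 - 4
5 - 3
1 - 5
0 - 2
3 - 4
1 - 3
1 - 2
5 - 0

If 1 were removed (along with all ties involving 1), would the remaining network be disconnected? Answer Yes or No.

Even without 1, every remaining node can still reach every other (the residual graph is connected), so 1 is not a cut vertex.

No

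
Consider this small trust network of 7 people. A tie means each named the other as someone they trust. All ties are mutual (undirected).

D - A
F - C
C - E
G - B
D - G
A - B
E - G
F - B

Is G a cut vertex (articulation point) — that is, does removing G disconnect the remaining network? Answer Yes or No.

No

Even without G, every remaining node can still reach every other (the residual graph is connected), so G is not a cut vertex.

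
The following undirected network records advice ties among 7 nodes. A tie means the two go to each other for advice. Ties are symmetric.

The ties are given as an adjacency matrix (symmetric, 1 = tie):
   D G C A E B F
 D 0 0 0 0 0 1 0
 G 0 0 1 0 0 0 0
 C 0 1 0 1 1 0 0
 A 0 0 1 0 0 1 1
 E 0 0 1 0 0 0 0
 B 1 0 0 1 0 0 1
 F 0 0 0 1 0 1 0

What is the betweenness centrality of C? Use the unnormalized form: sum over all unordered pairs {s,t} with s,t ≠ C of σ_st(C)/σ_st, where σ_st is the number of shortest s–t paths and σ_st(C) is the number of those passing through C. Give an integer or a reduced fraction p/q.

9

Pairs whose geodesics pass through C — D–G: 1; D–E: 1; G–A: 1; G–E: 1; G–B: 1; G–F: 1; A–E: 1; E–B: 1; E–F: 1.
All other pairs contribute 0.
Summing the contributions gives betweenness(C) = 9.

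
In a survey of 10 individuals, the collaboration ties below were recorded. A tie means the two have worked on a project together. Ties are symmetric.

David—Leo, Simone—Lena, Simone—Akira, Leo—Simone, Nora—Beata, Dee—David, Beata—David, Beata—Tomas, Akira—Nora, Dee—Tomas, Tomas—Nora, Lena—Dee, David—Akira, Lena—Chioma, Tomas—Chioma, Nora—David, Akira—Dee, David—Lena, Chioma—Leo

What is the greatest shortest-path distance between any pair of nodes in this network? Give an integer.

3

Eccentricity of each node (its greatest distance to any other): Akira:3, Beata:3, Chioma:3, David:2, Dee:2, Lena:2, Leo:2, Nora:2, Simone:3, Tomas:3.
The maximum eccentricity is 3, realized for instance by the pair Tomas–Simone via Tomas – Chioma – Leo – Simone. So the diameter is 3.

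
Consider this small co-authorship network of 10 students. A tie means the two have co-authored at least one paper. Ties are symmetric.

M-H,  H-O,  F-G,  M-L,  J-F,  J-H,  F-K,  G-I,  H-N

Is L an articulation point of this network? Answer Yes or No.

Even without L, every remaining node can still reach every other (the residual graph is connected), so L is not a cut vertex.

No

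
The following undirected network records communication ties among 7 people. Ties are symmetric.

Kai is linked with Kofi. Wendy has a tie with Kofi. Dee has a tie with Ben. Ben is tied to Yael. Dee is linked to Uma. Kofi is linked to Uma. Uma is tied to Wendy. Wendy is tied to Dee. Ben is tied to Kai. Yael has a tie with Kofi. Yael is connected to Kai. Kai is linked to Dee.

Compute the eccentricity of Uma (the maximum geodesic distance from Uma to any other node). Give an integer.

Distances from Uma: Ben:2, Dee:1, Kai:2, Kofi:1, Wendy:1, Yael:2.
The largest is 2 (to Kai, Yael, and Ben), so the eccentricity of Uma is 2.

2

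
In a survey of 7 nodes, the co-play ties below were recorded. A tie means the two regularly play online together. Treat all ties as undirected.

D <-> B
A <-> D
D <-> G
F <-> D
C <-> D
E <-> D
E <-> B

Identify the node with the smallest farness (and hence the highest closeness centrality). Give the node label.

Farness (sum of distances to all others) for each node — A:11, B:10, C:11, D:6, E:10, F:11, G:11.
The smallest farness is 6, for D, so D has the highest closeness.

D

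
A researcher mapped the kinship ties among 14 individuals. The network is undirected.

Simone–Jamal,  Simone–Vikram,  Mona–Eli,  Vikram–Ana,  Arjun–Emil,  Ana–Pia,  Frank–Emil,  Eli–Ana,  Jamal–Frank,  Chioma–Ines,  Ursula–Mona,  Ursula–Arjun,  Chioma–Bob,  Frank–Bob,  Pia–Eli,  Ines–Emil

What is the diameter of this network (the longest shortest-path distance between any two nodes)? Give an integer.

7

Eccentricity of each node (its greatest distance to any other): Ana:6, Arjun:5, Bob:6, Chioma:7, Eli:6, Emil:5, Frank:5, Ines:6, Jamal:5, Mona:5, Pia:7, Simone:5, Ursula:5, Vikram:5.
The maximum eccentricity is 7, realized for instance by the pair Chioma–Pia via Chioma – Ines – Emil – Arjun – Ursula – Mona – Eli – Pia. So the diameter is 7.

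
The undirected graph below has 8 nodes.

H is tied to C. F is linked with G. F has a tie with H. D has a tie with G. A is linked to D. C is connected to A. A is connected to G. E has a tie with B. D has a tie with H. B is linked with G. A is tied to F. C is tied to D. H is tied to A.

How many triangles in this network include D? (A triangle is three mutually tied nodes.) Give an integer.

4

D's neighbors: A, C, G, and H.
Neighbor pairs that are themselves tied: D–A–C; D–A–G; D–A–H; D–C–H. Each forms one triangle with D, for 4 in total.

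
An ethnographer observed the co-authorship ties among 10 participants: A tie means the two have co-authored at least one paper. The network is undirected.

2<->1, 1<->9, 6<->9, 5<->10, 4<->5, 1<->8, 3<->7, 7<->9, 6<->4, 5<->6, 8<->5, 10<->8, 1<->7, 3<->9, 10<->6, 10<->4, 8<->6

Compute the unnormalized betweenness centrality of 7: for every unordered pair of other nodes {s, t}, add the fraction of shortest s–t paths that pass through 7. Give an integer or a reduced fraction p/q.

Pairs whose geodesics pass through 7 — 1–3: 1/2; 2–3: 1/2; 3–8: 1/3.
All other pairs contribute 0.
Summing the contributions gives betweenness(7) = 4/3.

4/3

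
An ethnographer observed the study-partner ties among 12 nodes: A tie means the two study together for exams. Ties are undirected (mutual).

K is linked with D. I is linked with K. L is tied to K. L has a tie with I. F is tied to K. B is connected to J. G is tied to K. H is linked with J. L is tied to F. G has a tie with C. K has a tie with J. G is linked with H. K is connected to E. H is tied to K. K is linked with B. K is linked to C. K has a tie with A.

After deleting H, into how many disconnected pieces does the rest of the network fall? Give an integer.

1

H's neighbors (G, J, and K) remain reachable from one another through other ties, so the rest of the network stays in one piece.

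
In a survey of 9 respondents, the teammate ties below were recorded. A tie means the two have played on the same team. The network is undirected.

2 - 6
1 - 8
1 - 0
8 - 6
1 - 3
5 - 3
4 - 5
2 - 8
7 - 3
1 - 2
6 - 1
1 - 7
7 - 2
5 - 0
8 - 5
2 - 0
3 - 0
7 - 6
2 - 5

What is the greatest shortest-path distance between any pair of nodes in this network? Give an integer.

Eccentricity of each node (its greatest distance to any other): 0:2, 1:3, 2:2, 3:2, 4:3, 5:2, 6:3, 7:3, 8:2.
The maximum eccentricity is 3, realized for instance by the pair 1–4 via 1 – 3 – 5 – 4. So the diameter is 3.

3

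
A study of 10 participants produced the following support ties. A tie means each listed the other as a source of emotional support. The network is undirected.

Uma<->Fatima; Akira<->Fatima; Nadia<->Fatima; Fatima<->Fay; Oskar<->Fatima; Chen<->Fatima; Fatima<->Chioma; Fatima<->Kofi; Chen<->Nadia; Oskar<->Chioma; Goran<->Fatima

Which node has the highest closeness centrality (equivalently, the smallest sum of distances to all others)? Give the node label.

Farness (sum of distances to all others) for each node — Akira:17, Chen:16, Chioma:16, Fatima:9, Fay:17, Goran:17, Kofi:17, Nadia:16, Oskar:16, Uma:17.
The smallest farness is 9, for Fatima, so Fatima has the highest closeness.

Fatima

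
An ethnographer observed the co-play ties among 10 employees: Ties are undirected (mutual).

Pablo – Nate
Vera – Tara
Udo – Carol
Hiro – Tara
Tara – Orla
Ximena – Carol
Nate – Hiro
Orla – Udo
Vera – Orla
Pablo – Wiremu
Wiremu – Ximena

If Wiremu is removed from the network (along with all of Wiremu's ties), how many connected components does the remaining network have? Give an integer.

Wiremu's neighbors (Pablo and Ximena) remain reachable from one another through other ties, so the rest of the network stays in one piece.

1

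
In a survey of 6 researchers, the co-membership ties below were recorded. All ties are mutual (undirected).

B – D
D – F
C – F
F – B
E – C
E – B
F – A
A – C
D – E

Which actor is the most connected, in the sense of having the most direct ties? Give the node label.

Degrees — A:2, B:3, C:3, D:3, E:3, F:4.
The maximum is 4, attained only by F.

F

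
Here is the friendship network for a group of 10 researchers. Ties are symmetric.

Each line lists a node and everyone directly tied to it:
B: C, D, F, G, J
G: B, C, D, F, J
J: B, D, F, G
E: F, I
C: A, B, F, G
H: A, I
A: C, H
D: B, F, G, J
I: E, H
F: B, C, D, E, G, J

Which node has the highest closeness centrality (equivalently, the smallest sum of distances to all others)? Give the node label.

Farness (sum of distances to all others) for each node — A:19, B:15, C:15, D:18, E:17, F:13, G:15, H:23, I:21, J:18.
The smallest farness is 13, for F, so F has the highest closeness.

F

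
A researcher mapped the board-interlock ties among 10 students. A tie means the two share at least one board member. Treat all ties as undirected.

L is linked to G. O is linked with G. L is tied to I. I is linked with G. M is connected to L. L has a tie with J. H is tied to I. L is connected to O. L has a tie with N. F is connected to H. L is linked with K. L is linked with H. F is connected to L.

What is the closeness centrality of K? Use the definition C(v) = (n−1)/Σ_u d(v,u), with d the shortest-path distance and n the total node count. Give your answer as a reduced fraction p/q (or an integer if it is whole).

Distances from K: F:2, G:2, H:2, I:2, J:2, L:1, M:2, N:2, O:2. Sum = 17.
n = 10, so closeness = 9/17.

9/17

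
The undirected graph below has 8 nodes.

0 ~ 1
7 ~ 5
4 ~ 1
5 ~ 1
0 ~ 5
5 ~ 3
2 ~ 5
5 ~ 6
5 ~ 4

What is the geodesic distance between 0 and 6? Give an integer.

2

One shortest route is 0 – 5 – 6, which uses 2 edges, and 0 and 6 are not directly tied, so nothing shorter exists. So d(0,6) = 2.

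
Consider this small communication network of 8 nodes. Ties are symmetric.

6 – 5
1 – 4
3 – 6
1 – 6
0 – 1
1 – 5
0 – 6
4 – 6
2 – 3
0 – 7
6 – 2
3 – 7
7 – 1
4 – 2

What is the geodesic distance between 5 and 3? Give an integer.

2

One shortest route is 5 – 6 – 3, which uses 2 edges, and 5 and 3 are not directly tied, so nothing shorter exists. So d(5,3) = 2.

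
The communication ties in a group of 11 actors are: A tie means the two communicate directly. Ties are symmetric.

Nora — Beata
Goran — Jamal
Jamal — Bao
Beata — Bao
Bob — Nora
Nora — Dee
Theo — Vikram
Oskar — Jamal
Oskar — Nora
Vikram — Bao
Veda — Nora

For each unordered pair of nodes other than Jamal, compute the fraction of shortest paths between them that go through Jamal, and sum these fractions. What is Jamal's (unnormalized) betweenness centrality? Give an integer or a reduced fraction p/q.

12

Pairs whose geodesics pass through Jamal — Bao–Goran: 1; Bao–Oskar: 1; Goran–Vikram: 1; Goran–Dee: 1; Goran–Nora: 1; Goran–Oskar: 1; Goran–Bob: 1; Goran–Theo: 1; Goran–Beata: 1; Goran–Veda: 1; Vikram–Oskar: 1; Oskar–Theo: 1.
All other pairs contribute 0.
Summing the contributions gives betweenness(Jamal) = 12.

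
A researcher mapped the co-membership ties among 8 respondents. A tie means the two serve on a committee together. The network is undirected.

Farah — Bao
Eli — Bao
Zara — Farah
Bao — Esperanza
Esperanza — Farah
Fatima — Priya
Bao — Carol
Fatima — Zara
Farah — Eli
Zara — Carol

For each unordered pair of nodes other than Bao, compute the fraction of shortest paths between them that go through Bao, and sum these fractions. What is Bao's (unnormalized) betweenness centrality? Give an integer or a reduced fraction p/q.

3

Pairs whose geodesics pass through Bao — Carol–Eli: 1; Carol–Farah: 1/2; Carol–Esperanza: 1; Eli–Esperanza: 1/2.
All other pairs contribute 0.
Summing the contributions gives betweenness(Bao) = 3.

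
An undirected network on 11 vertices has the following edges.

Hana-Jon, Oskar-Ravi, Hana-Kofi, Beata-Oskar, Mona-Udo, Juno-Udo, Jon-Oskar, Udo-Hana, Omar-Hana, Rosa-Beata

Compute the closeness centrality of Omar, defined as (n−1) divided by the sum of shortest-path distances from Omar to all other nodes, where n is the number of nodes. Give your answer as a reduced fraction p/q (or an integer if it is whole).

Distances from Omar: Beata:4, Hana:1, Jon:2, Juno:3, Kofi:2, Mona:3, Oskar:3, Ravi:4, Rosa:5, Udo:2. Sum = 29.
n = 11, so closeness = 10/29.

10/29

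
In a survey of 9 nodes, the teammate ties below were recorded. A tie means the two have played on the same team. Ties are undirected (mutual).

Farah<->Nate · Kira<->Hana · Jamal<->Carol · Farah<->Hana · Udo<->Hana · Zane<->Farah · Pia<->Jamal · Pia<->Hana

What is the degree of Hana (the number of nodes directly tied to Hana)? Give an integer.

4

Hana is directly tied to Farah, Kira, Pia, and Udo. That is 4 neighbors, so the degree of Hana is 4.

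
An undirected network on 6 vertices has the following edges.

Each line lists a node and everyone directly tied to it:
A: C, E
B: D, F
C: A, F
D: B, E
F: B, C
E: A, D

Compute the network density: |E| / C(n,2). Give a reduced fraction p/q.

2/5

There are 6 edges and 6 nodes, so the maximum possible is C(6,2) = 15.
Density = 6/15 = 2/5.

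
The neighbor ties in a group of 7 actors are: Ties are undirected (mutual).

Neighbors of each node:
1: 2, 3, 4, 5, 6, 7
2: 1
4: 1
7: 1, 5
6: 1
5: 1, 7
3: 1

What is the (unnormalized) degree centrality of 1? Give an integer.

1 is directly tied to 2, 3, 4, 5, 6, and 7. That is 6 neighbors, so the degree of 1 is 6.

6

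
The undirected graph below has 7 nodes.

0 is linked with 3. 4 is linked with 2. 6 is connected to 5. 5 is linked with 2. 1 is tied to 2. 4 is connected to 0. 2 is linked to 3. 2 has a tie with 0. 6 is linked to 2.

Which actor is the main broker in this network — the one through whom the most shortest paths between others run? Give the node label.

Unnormalized betweenness of each node: 0:1/2, 1:0, 2:23/2, 3:0, 4:0, 5:0, 6:0.
2 has the largest value, 23/2, making it the main broker — the node through which the most shortest paths run.

2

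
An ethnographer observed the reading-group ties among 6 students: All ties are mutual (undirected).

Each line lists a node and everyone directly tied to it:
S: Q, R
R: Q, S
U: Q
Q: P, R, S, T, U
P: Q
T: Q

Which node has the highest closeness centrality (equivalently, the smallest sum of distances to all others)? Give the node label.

Farness (sum of distances to all others) for each node — P:9, Q:5, R:8, S:8, T:9, U:9.
The smallest farness is 5, for Q, so Q has the highest closeness.

Q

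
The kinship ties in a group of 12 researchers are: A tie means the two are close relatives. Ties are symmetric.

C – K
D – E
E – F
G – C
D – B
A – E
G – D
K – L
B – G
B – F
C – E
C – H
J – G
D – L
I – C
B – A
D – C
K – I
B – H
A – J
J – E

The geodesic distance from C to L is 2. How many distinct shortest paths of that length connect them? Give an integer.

The shortest distance is 2. The length-2 paths are: C–D–L; C–K–L.
That gives 2 distinct shortest paths.

2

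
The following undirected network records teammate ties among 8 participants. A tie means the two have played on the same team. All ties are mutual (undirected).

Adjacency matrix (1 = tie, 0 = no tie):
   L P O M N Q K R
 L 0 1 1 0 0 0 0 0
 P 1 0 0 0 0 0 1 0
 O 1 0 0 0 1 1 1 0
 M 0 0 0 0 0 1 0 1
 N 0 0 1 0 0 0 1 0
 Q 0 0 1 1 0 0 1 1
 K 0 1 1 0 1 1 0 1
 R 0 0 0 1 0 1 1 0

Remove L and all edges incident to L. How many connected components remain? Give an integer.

L's neighbors (O and P) remain reachable from one another through other ties, so the rest of the network stays in one piece.

1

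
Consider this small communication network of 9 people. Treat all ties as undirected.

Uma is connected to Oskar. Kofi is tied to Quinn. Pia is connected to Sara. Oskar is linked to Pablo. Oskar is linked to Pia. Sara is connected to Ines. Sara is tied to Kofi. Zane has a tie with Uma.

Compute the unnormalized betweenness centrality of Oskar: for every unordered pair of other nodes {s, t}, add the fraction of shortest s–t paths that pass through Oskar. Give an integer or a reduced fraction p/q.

Pairs whose geodesics pass through Oskar — Kofi–Zane: 1; Kofi–Uma: 1; Kofi–Pablo: 1; Ines–Zane: 1; Ines–Uma: 1; Ines–Pablo: 1; Zane–Quinn: 1; Zane–Pablo: 1; Zane–Pia: 1; Zane–Sara: 1; Quinn–Uma: 1; Quinn–Pablo: 1; Uma–Pablo: 1; Uma–Pia: 1 … (+3 more pairs).
All other pairs contribute 0.
Summing the contributions gives betweenness(Oskar) = 17.

17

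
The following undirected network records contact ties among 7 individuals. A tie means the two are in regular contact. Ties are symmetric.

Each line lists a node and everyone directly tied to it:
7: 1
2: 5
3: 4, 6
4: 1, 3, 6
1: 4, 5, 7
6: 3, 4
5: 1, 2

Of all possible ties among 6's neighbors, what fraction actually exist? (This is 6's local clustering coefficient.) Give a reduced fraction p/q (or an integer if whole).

6's neighbors: 3 and 4 (k = 2).
Possible neighbor pairs: C(2,2) = 1. Edges among them: 3–4 → e = 1.
Clustering(6) = 1/1.

1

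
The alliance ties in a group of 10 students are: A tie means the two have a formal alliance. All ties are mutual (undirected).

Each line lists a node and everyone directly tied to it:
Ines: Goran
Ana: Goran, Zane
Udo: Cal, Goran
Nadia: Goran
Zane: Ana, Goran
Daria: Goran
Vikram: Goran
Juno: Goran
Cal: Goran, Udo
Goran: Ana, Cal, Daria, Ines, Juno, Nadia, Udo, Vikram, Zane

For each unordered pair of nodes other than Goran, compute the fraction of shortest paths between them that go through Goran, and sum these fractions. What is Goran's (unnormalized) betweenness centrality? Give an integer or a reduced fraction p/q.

Pairs whose geodesics pass through Goran — Ines–Daria: 1; Ines–Udo: 1; Ines–Zane: 1; Ines–Vikram: 1; Ines–Ana: 1; Ines–Cal: 1; Ines–Nadia: 1; Ines–Juno: 1; Daria–Udo: 1; Daria–Zane: 1; Daria–Vikram: 1; Daria–Ana: 1; Daria–Cal: 1; Daria–Nadia: 1 … (+20 more pairs).
All other pairs contribute 0.
Summing the contributions gives betweenness(Goran) = 34.

34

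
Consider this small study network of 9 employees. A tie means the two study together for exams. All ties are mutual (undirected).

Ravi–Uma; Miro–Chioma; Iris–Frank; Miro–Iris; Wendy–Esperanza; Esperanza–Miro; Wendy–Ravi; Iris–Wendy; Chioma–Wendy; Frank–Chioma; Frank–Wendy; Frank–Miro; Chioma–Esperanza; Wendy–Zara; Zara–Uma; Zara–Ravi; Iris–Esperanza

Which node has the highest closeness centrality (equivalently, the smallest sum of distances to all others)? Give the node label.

Farness (sum of distances to all others) for each node — Chioma:13, Esperanza:13, Frank:13, Iris:13, Miro:16, Ravi:14, Uma:20, Wendy:10, Zara:14.
The smallest farness is 10, for Wendy, so Wendy has the highest closeness.

Wendy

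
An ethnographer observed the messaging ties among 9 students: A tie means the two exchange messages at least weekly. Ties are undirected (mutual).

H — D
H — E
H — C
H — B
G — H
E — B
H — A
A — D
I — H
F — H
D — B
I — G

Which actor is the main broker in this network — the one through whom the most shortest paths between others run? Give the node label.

Unnormalized betweenness of each node: A:0, B:1/2, C:0, D:1/2, E:0, F:0, G:0, H:23, I:0.
H has the largest value, 23, making it the main broker — the node through which the most shortest paths run.

H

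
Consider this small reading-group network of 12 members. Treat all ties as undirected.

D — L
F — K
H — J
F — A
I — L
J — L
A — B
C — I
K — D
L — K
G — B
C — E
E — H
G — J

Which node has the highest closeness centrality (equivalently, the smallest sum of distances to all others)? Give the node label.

L

Farness (sum of distances to all others) for each node — A:33, B:32, C:33, D:28, E:34, F:30, G:27, H:28, I:27, J:22, K:25, L:21.
The smallest farness is 21, for L, so L has the highest closeness.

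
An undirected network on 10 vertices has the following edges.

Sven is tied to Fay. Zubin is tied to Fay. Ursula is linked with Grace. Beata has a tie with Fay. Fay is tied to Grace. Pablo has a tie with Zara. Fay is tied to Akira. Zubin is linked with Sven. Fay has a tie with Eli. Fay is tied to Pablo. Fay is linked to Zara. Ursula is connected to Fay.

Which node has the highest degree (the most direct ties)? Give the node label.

Fay

Degrees — Akira:1, Beata:1, Eli:1, Fay:9, Grace:2, Pablo:2, Sven:2, Ursula:2, Zara:2, Zubin:2.
The maximum is 9, attained only by Fay.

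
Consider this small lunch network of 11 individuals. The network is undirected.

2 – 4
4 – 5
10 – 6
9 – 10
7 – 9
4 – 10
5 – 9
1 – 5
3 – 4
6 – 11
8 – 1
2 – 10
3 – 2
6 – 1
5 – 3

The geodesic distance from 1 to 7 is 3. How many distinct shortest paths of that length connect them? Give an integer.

The shortest distance is 3, and the only length-3 path is 1–5–9–7. So there is exactly 1 shortest path.

1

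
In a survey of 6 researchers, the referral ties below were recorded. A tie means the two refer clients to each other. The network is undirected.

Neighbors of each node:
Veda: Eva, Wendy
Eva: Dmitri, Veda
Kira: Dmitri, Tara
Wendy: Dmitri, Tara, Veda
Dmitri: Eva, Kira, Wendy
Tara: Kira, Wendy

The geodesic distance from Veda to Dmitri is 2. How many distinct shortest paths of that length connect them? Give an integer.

The shortest distance is 2. The length-2 paths are: Veda–Eva–Dmitri; Veda–Wendy–Dmitri.
That gives 2 distinct shortest paths.

2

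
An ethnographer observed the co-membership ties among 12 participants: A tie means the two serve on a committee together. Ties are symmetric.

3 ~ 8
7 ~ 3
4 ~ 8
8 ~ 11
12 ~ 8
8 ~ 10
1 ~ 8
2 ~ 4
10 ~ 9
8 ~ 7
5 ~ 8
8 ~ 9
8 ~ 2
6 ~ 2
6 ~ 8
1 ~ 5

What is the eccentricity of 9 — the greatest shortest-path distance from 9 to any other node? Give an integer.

2

Distances from 9: 1:2, 2:2, 3:2, 4:2, 5:2, 6:2, 7:2, 8:1, 10:1, 11:2, 12:2.
The largest is 2 (to 7, 6, 1, 12, 3, 2, 11, 5, and 4), so the eccentricity of 9 is 2.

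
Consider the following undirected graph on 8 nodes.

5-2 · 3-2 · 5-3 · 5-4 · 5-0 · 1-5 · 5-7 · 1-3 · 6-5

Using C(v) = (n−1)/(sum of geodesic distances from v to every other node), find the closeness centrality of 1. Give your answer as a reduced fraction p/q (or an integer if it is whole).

Distances from 1: 0:2, 2:2, 3:1, 4:2, 5:1, 6:2, 7:2. Sum = 12.
n = 8, so closeness = 7/12.

7/12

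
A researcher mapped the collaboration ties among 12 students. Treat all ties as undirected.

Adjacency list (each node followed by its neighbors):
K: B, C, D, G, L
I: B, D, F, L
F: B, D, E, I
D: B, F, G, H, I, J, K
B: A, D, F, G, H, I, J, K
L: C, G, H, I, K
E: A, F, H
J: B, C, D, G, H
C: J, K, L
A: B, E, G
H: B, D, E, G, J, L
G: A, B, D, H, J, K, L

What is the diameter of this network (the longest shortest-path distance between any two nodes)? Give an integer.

3

Eccentricity of each node (its greatest distance to any other): A:3, B:2, C:3, D:2, E:3, F:3, G:2, H:2, I:2, J:2, K:3, L:2.
The maximum eccentricity is 3, realized for instance by the pair K–E via K – D – F – E. So the diameter is 3.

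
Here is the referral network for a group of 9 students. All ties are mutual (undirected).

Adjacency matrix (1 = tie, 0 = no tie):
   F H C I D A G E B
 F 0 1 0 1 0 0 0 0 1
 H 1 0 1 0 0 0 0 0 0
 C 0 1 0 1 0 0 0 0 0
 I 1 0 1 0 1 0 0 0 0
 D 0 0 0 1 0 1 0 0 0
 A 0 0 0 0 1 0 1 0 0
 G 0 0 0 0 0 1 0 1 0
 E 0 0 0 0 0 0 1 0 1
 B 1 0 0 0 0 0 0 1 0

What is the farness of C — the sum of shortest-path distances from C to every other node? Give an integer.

Distances from C: A:3, B:3, D:2, E:4, F:2, G:4, H:1, I:1.
Sum = 3 + 3 + 2 + 4 + 2 + 4 + 1 + 1 = 20.

20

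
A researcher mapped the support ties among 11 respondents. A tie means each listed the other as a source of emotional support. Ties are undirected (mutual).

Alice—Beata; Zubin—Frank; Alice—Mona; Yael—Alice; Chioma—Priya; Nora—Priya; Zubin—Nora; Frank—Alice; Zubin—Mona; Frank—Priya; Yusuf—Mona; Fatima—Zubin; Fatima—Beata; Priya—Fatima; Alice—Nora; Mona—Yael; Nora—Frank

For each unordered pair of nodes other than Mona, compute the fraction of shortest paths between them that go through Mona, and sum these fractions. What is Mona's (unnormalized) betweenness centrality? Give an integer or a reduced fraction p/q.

65/6

Pairs whose geodesics pass through Mona — Beata–Yusuf: 1; Alice–Yusuf: 1; Alice–Zubin: 1/3; Yael–Fatima: 1/2; Yael–Yusuf: 1; Yael–Zubin: 1; Priya–Yusuf: 5/5; Fatima–Yusuf: 1; Chioma–Yusuf: 5/5; Frank–Yusuf: 2/2; Yusuf–Zubin: 1; Yusuf–Nora: 2/2.
All other pairs contribute 0.
Summing the contributions gives betweenness(Mona) = 65/6.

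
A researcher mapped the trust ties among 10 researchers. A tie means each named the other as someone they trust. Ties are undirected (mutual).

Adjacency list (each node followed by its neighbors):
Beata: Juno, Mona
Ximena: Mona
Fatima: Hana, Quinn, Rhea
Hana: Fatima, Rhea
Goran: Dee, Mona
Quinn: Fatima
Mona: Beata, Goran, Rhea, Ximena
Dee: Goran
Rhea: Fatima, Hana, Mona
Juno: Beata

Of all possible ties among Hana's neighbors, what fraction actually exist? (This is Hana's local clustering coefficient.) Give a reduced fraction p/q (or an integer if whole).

Hana's neighbors: Fatima and Rhea (k = 2).
Possible neighbor pairs: C(2,2) = 1. Edges among them: Fatima–Rhea → e = 1.
Clustering(Hana) = 1/1.

1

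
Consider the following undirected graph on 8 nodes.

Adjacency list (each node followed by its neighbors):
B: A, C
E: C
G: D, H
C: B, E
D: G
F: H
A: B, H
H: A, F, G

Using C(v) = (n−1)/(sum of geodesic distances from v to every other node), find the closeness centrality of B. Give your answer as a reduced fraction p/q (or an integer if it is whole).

7/16

Distances from B: A:1, C:1, D:4, E:2, F:3, G:3, H:2. Sum = 16.
n = 8, so closeness = 7/16.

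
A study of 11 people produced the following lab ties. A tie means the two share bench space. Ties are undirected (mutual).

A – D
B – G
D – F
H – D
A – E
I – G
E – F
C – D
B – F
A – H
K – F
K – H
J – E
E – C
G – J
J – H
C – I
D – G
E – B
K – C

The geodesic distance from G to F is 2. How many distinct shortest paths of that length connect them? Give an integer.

2

The shortest distance is 2. The length-2 paths are: G–B–F; G–D–F.
That gives 2 distinct shortest paths.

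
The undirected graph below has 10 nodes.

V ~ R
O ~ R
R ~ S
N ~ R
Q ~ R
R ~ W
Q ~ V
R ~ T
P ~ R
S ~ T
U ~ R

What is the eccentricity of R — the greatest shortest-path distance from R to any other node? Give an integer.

1

Distances from R: N:1, O:1, P:1, Q:1, S:1, T:1, U:1, V:1, W:1.
The largest is 1 (to N, W, Q, U, T, P, V, O, and S), so the eccentricity of R is 1.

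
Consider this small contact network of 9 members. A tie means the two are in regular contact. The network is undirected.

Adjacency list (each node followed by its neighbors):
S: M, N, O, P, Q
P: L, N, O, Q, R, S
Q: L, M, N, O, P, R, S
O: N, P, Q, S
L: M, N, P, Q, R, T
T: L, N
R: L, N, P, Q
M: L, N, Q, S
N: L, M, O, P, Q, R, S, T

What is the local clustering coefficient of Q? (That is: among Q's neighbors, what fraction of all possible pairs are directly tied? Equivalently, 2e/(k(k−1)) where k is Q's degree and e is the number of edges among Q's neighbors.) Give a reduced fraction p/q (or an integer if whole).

2/3

Q's neighbors: L, M, N, O, P, R, and S (k = 7).
Possible neighbor pairs: C(7,2) = 21. Edges among them: L–M, L–N, L–P, L–R, M–N, M–S, N–O, N–P, N–R, N–S, O–P, O–S, P–R, P–S → e = 14.
Clustering(Q) = 14/21 = 2/3.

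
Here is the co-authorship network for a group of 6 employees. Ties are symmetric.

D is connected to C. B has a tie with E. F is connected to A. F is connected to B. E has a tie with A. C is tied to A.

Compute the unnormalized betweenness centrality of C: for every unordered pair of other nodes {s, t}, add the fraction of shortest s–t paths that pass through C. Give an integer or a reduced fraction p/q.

4

Pairs whose geodesics pass through C — F–D: 1; A–D: 1; E–D: 1; B–D: 2/2.
All other pairs contribute 0.
Summing the contributions gives betweenness(C) = 4.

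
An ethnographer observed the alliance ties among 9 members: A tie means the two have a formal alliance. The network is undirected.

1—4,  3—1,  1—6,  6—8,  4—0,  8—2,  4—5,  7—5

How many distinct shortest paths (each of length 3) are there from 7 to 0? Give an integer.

The shortest distance is 3, and the only length-3 path is 7–5–4–0. So there is exactly 1 shortest path.

1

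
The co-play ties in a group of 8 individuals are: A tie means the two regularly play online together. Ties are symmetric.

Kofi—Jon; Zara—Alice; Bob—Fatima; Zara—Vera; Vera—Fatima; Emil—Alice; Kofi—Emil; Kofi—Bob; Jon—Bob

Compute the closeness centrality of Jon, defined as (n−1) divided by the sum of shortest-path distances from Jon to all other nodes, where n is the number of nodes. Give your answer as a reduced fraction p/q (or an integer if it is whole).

7/16

Distances from Jon: Alice:3, Bob:1, Emil:2, Fatima:2, Kofi:1, Vera:3, Zara:4. Sum = 16.
n = 8, so closeness = 7/16.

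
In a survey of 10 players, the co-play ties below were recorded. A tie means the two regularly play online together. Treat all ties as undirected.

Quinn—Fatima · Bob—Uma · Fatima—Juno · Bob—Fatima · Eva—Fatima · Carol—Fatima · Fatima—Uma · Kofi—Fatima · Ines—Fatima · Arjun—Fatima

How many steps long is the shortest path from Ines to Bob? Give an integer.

One shortest route is Ines – Fatima – Bob, which uses 2 edges, and Ines and Bob are not directly tied, so nothing shorter exists. So d(Ines,Bob) = 2.

2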